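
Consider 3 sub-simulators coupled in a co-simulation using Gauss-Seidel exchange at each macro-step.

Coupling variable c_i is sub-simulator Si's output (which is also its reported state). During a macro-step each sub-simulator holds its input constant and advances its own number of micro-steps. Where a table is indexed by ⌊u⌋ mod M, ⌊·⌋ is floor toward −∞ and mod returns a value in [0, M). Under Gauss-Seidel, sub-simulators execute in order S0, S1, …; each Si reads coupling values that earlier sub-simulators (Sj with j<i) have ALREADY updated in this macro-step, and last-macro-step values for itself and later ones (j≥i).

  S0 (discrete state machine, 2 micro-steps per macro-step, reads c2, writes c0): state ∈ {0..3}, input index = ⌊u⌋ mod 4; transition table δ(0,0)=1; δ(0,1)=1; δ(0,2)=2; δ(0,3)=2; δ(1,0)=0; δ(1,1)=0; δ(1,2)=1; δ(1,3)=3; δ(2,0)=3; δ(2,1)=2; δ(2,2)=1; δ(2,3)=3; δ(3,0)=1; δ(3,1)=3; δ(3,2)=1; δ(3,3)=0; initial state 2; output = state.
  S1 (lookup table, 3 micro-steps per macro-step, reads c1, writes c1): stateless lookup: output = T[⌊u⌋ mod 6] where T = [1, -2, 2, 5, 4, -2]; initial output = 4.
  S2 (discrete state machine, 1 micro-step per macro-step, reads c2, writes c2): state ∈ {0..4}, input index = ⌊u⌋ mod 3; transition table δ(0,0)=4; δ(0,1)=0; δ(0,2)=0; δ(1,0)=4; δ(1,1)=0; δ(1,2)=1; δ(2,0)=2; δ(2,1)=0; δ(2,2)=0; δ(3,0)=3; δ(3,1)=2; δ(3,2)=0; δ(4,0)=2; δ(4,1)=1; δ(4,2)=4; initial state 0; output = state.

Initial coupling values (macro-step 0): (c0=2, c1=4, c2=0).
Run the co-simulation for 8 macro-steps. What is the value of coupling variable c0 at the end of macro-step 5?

c0 at macro-step 5 = 1

macro 1: S0 reads c2=0 → after 2×micro: 1; S1 reads c1=4 → after 3×micro: 4; S2 reads c2=0 → after 1×micro: 4 ⇒ (c0=1, c1=4, c2=4)
macro 2: S0 reads c2=4 → after 2×micro: 1; S1 reads c1=4 → after 3×micro: 4; S2 reads c2=4 → after 1×micro: 1 ⇒ (c0=1, c1=4, c2=1)
macro 3: S0 reads c2=1 → after 2×micro: 1; S1 reads c1=4 → after 3×micro: 4; S2 reads c2=1 → after 1×micro: 0 ⇒ (c0=1, c1=4, c2=0)
macro 4: S0 reads c2=0 → after 2×micro: 1; S1 reads c1=4 → after 3×micro: 4; S2 reads c2=0 → after 1×micro: 4 ⇒ (c0=1, c1=4, c2=4)
macro 5: S0 reads c2=4 → after 2×micro: 1; S1 reads c1=4 → after 3×micro: 4; S2 reads c2=4 → after 1×micro: 1 ⇒ (c0=1, c1=4, c2=1)
macro 6: S0 reads c2=1 → after 2×micro: 1; S1 reads c1=4 → after 3×micro: 4; S2 reads c2=1 → after 1×micro: 0 ⇒ (c0=1, c1=4, c2=0)
macro 7: S0 reads c2=0 → after 2×micro: 1; S1 reads c1=4 → after 3×micro: 4; S2 reads c2=0 → after 1×micro: 4 ⇒ (c0=1, c1=4, c2=4)
macro 8: S0 reads c2=4 → after 2×micro: 1; S1 reads c1=4 → after 3×micro: 4; S2 reads c2=4 → after 1×micro: 1 ⇒ (c0=1, c1=4, c2=1)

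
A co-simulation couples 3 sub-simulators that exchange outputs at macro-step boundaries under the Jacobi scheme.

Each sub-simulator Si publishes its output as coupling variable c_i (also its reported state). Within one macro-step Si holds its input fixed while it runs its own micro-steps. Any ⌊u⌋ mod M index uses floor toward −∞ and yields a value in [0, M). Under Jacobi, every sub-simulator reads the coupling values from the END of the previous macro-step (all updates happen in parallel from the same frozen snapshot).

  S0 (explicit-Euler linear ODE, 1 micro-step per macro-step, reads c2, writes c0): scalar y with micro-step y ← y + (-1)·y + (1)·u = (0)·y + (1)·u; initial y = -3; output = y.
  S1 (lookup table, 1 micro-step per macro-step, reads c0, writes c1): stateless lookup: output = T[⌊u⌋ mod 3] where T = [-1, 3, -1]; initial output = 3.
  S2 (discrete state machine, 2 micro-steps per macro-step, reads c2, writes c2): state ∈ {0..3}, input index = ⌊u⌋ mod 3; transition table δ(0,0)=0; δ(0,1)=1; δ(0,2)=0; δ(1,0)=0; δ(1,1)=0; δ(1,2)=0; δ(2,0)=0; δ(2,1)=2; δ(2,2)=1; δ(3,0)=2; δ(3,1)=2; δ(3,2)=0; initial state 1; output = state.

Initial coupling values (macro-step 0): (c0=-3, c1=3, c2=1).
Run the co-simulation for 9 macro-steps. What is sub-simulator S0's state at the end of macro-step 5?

macro 1: S0 reads c2=1 → after 1×micro: 1; S1 reads c0=-3 → after 1×micro: -1; S2 reads c2=1 → after 2×micro: 1 ⇒ (c0=1, c1=-1, c2=1)
macro 2: S0 reads c2=1 → after 1×micro: 1; S1 reads c0=1 → after 1×micro: 3; S2 reads c2=1 → after 2×micro: 1 ⇒ (c0=1, c1=3, c2=1)
macro 3: S0 reads c2=1 → after 1×micro: 1; S1 reads c0=1 → after 1×micro: 3; S2 reads c2=1 → after 2×micro: 1 ⇒ (c0=1, c1=3, c2=1)
macro 4: S0 reads c2=1 → after 1×micro: 1; S1 reads c0=1 → after 1×micro: 3; S2 reads c2=1 → after 2×micro: 1 ⇒ (c0=1, c1=3, c2=1)
macro 5: S0 reads c2=1 → after 1×micro: 1; S1 reads c0=1 → after 1×micro: 3; S2 reads c2=1 → after 2×micro: 1 ⇒ (c0=1, c1=3, c2=1)
macro 6: S0 reads c2=1 → after 1×micro: 1; S1 reads c0=1 → after 1×micro: 3; S2 reads c2=1 → after 2×micro: 1 ⇒ (c0=1, c1=3, c2=1)
macro 7: S0 reads c2=1 → after 1×micro: 1; S1 reads c0=1 → after 1×micro: 3; S2 reads c2=1 → after 2×micro: 1 ⇒ (c0=1, c1=3, c2=1)
macro 8: S0 reads c2=1 → after 1×micro: 1; S1 reads c0=1 → after 1×micro: 3; S2 reads c2=1 → after 2×micro: 1 ⇒ (c0=1, c1=3, c2=1)
macro 9: S0 reads c2=1 → after 1×micro: 1; S1 reads c0=1 → after 1×micro: 3; S2 reads c2=1 → after 2×micro: 1 ⇒ (c0=1, c1=3, c2=1)

S0 state at macro-step 5 = 1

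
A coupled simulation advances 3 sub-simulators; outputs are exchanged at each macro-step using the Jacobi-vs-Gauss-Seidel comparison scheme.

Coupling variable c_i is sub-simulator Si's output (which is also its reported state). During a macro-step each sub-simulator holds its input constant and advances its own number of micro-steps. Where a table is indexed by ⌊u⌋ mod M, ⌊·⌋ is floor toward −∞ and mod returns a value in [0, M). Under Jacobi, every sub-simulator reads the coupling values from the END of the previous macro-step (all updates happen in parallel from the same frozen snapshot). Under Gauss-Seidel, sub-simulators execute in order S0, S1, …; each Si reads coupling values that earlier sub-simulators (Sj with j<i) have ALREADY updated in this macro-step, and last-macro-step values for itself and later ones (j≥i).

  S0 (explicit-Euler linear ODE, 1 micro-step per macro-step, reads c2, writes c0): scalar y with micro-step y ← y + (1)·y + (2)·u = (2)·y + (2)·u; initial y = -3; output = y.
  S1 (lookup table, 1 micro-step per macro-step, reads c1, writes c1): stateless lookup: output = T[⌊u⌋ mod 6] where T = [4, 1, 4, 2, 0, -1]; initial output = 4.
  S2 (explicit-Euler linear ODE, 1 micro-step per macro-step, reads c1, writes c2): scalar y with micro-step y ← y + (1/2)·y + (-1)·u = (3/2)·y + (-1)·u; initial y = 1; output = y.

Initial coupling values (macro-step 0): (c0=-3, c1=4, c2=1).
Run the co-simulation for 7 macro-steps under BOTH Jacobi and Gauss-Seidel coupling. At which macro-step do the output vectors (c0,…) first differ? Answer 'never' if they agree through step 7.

first divergence at macro-step: 1

[Jacobi] macro 1: S0 reads c2=1 → after 1×micro: -4; S1 reads c1=4 → after 1×micro: 0; S2 reads c1=4 → after 1×micro: -5/2 ⇒ (c0=-4, c1=0, c2=-5/2)
[Jacobi] macro 2: S0 reads c2=-5/2 → after 1×micro: -13; S1 reads c1=0 → after 1×micro: 4; S2 reads c1=0 → after 1×micro: -15/4 ⇒ (c0=-13, c1=4, c2=-15/4)
[Jacobi] macro 3: S0 reads c2=-15/4 → after 1×micro: -67/2; S1 reads c1=4 → after 1×micro: 0; S2 reads c1=4 → after 1×micro: -77/8 ⇒ (c0=-67/2, c1=0, c2=-77/8)
[Jacobi] macro 4: S0 reads c2=-77/8 → after 1×micro: -345/4; S1 reads c1=0 → after 1×micro: 4; S2 reads c1=0 → after 1×micro: -231/16 ⇒ (c0=-345/4, c1=4, c2=-231/16)
[Jacobi] macro 5: S0 reads c2=-231/16 → after 1×micro: -1611/8; S1 reads c1=4 → after 1×micro: 0; S2 reads c1=4 → after 1×micro: -821/32 ⇒ (c0=-1611/8, c1=0, c2=-821/32)
[Jacobi] macro 6: S0 reads c2=-821/32 → after 1×micro: -7265/16; S1 reads c1=0 → after 1×micro: 4; S2 reads c1=0 → after 1×micro: -2463/64 ⇒ (c0=-7265/16, c1=4, c2=-2463/64)
[Jacobi] macro 7: S0 reads c2=-2463/64 → after 1×micro: -31523/32; S1 reads c1=4 → after 1×micro: 0; S2 reads c1=4 → after 1×micro: -7901/128 ⇒ (c0=-31523/32, c1=0, c2=-7901/128)
[Gauss-Seidel] macro 1: S0 reads c2=1 → after 1×micro: -4; S1 reads c1=4 → after 1×micro: 0; S2 reads c1=0 → after 1×micro: 3/2 ⇒ (c0=-4, c1=0, c2=3/2)
[Gauss-Seidel] macro 2: S0 reads c2=3/2 → after 1×micro: -5; S1 reads c1=0 → after 1×micro: 4; S2 reads c1=4 → after 1×micro: -7/4 ⇒ (c0=-5, c1=4, c2=-7/4)
[Gauss-Seidel] macro 3: S0 reads c2=-7/4 → after 1×micro: -27/2; S1 reads c1=4 → after 1×micro: 0; S2 reads c1=0 → after 1×micro: -21/8 ⇒ (c0=-27/2, c1=0, c2=-21/8)
[Gauss-Seidel] macro 4: S0 reads c2=-21/8 → after 1×micro: -129/4; S1 reads c1=0 → after 1×micro: 4; S2 reads c1=4 → after 1×micro: -127/16 ⇒ (c0=-129/4, c1=4, c2=-127/16)
[Gauss-Seidel] macro 5: S0 reads c2=-127/16 → after 1×micro: -643/8; S1 reads c1=4 → after 1×micro: 0; S2 reads c1=0 → after 1×micro: -381/32 ⇒ (c0=-643/8, c1=0, c2=-381/32)
[Gauss-Seidel] macro 6: S0 reads c2=-381/32 → after 1×micro: -2953/16; S1 reads c1=0 → after 1×micro: 4; S2 reads c1=4 → after 1×micro: -1399/64 ⇒ (c0=-2953/16, c1=4, c2=-1399/64)
[Gauss-Seidel] macro 7: S0 reads c2=-1399/64 → after 1×micro: -13211/32; S1 reads c1=4 → after 1×micro: 0; S2 reads c1=0 → after 1×micro: -4197/128 ⇒ (c0=-13211/32, c1=0, c2=-4197/128)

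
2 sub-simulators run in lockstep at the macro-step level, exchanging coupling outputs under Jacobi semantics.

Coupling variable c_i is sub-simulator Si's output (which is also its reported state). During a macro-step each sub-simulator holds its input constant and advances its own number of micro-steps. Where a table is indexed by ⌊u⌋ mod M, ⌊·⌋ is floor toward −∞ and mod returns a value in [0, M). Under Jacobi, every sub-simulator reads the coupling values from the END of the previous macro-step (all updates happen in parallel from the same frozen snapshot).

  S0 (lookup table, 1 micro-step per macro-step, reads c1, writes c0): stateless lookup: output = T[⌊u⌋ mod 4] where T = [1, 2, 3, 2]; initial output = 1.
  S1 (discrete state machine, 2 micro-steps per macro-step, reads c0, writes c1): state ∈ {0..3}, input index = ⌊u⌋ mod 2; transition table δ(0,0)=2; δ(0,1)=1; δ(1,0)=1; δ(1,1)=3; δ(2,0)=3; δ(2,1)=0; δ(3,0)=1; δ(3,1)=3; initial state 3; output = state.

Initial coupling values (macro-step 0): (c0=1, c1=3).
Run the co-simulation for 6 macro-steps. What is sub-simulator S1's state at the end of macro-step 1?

S1 state at macro-step 1 = 3

macro 1: S0 reads c1=3 → after 1×micro: 2; S1 reads c0=1 → after 2×micro: 3 ⇒ (c0=2, c1=3)
macro 2: S0 reads c1=3 → after 1×micro: 2; S1 reads c0=2 → after 2×micro: 1 ⇒ (c0=2, c1=1)
macro 3: S0 reads c1=1 → after 1×micro: 2; S1 reads c0=2 → after 2×micro: 1 ⇒ (c0=2, c1=1)
macro 4: S0 reads c1=1 → after 1×micro: 2; S1 reads c0=2 → after 2×micro: 1 ⇒ (c0=2, c1=1)
macro 5: S0 reads c1=1 → after 1×micro: 2; S1 reads c0=2 → after 2×micro: 1 ⇒ (c0=2, c1=1)
macro 6: S0 reads c1=1 → after 1×micro: 2; S1 reads c0=2 → after 2×micro: 1 ⇒ (c0=2, c1=1)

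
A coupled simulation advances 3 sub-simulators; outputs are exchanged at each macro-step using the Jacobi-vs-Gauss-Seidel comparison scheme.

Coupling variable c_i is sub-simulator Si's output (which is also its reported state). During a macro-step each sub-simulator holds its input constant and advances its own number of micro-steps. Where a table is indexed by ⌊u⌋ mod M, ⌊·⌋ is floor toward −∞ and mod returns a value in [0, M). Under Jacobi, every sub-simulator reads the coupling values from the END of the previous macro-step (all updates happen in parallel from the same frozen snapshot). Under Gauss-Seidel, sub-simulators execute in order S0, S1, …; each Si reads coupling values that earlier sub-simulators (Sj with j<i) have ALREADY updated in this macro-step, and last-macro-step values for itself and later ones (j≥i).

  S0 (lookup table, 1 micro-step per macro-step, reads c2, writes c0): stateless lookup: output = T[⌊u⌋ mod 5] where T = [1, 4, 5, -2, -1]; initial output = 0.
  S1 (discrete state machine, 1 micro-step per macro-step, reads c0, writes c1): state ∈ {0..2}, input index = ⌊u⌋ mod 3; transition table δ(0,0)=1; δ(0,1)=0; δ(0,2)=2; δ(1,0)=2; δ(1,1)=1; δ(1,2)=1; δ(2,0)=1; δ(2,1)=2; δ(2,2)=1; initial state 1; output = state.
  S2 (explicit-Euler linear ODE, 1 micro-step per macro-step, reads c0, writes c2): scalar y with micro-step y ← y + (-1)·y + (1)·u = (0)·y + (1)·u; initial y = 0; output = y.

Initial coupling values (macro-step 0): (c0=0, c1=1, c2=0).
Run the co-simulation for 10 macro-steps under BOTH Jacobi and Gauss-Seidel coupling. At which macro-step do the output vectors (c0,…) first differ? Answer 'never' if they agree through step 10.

[Jacobi] macro 1: S0 reads c2=0 → after 1×micro: 1; S1 reads c0=0 → after 1×micro: 2; S2 reads c0=0 → after 1×micro: 0 ⇒ (c0=1, c1=2, c2=0)
[Jacobi] macro 2: S0 reads c2=0 → after 1×micro: 1; S1 reads c0=1 → after 1×micro: 2; S2 reads c0=1 → after 1×micro: 1 ⇒ (c0=1, c1=2, c2=1)
[Jacobi] macro 3: S0 reads c2=1 → after 1×micro: 4; S1 reads c0=1 → after 1×micro: 2; S2 reads c0=1 → after 1×micro: 1 ⇒ (c0=4, c1=2, c2=1)
[Jacobi] macro 4: S0 reads c2=1 → after 1×micro: 4; S1 reads c0=4 → after 1×micro: 2; S2 reads c0=4 → after 1×micro: 4 ⇒ (c0=4, c1=2, c2=4)
[Jacobi] macro 5: S0 reads c2=4 → after 1×micro: -1; S1 reads c0=4 → after 1×micro: 2; S2 reads c0=4 → after 1×micro: 4 ⇒ (c0=-1, c1=2, c2=4)
[Jacobi] macro 6: S0 reads c2=4 → after 1×micro: -1; S1 reads c0=-1 → after 1×micro: 1; S2 reads c0=-1 → after 1×micro: -1 ⇒ (c0=-1, c1=1, c2=-1)
[Jacobi] macro 7: S0 reads c2=-1 → after 1×micro: -1; S1 reads c0=-1 → after 1×micro: 1; S2 reads c0=-1 → after 1×micro: -1 ⇒ (c0=-1, c1=1, c2=-1)
[Jacobi] macro 8: S0 reads c2=-1 → after 1×micro: -1; S1 reads c0=-1 → after 1×micro: 1; S2 reads c0=-1 → after 1×micro: -1 ⇒ (c0=-1, c1=1, c2=-1)
[Jacobi] macro 9: S0 reads c2=-1 → after 1×micro: -1; S1 reads c0=-1 → after 1×micro: 1; S2 reads c0=-1 → after 1×micro: -1 ⇒ (c0=-1, c1=1, c2=-1)
[Jacobi] macro 10: S0 reads c2=-1 → after 1×micro: -1; S1 reads c0=-1 → after 1×micro: 1; S2 reads c0=-1 → after 1×micro: -1 ⇒ (c0=-1, c1=1, c2=-1)
[Gauss-Seidel] macro 1: S0 reads c2=0 → after 1×micro: 1; S1 reads c0=1 → after 1×micro: 1; S2 reads c0=1 → after 1×micro: 1 ⇒ (c0=1, c1=1, c2=1)
[Gauss-Seidel] macro 2: S0 reads c2=1 → after 1×micro: 4; S1 reads c0=4 → after 1×micro: 1; S2 reads c0=4 → after 1×micro: 4 ⇒ (c0=4, c1=1, c2=4)
[Gauss-Seidel] macro 3: S0 reads c2=4 → after 1×micro: -1; S1 reads c0=-1 → after 1×micro: 1; S2 reads c0=-1 → after 1×micro: -1 ⇒ (c0=-1, c1=1, c2=-1)
[Gauss-Seidel] macro 4: S0 reads c2=-1 → after 1×micro: -1; S1 reads c0=-1 → after 1×micro: 1; S2 reads c0=-1 → after 1×micro: -1 ⇒ (c0=-1, c1=1, c2=-1)
[Gauss-Seidel] macro 5: S0 reads c2=-1 → after 1×micro: -1; S1 reads c0=-1 → after 1×micro: 1; S2 reads c0=-1 → after 1×micro: -1 ⇒ (c0=-1, c1=1, c2=-1)
[Gauss-Seidel] macro 6: S0 reads c2=-1 → after 1×micro: -1; S1 reads c0=-1 → after 1×micro: 1; S2 reads c0=-1 → after 1×micro: -1 ⇒ (c0=-1, c1=1, c2=-1)
[Gauss-Seidel] macro 7: S0 reads c2=-1 → after 1×micro: -1; S1 reads c0=-1 → after 1×micro: 1; S2 reads c0=-1 → after 1×micro: -1 ⇒ (c0=-1, c1=1, c2=-1)
[Gauss-Seidel] macro 8: S0 reads c2=-1 → after 1×micro: -1; S1 reads c0=-1 → after 1×micro: 1; S2 reads c0=-1 → after 1×micro: -1 ⇒ (c0=-1, c1=1, c2=-1)
[Gauss-Seidel] macro 9: S0 reads c2=-1 → after 1×micro: -1; S1 reads c0=-1 → after 1×micro: 1; S2 reads c0=-1 → after 1×micro: -1 ⇒ (c0=-1, c1=1, c2=-1)
[Gauss-Seidel] macro 10: S0 reads c2=-1 → after 1×micro: -1; S1 reads c0=-1 → after 1×micro: 1; S2 reads c0=-1 → after 1×micro: -1 ⇒ (c0=-1, c1=1, c2=-1)

first divergence at macro-step: 1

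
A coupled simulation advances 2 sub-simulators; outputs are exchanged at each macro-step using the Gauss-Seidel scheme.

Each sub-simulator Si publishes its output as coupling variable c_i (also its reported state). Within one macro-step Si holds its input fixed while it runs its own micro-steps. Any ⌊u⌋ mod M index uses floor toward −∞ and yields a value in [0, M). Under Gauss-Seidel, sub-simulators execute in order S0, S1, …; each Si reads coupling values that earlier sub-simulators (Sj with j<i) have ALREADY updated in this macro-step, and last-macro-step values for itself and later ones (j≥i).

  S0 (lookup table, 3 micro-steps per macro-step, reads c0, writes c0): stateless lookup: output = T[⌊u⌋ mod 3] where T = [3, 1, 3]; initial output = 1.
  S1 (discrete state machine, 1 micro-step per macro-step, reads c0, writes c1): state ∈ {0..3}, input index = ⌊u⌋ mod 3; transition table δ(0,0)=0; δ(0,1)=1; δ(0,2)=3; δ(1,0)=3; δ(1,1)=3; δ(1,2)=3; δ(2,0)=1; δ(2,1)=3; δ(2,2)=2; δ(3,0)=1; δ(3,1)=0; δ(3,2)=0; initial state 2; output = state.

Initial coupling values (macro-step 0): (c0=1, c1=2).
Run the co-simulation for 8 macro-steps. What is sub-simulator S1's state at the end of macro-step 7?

S1 state at macro-step 7 = 3

macro 1: S0 reads c0=1 → after 3×micro: 1; S1 reads c0=1 → after 1×micro: 3 ⇒ (c0=1, c1=3)
macro 2: S0 reads c0=1 → after 3×micro: 1; S1 reads c0=1 → after 1×micro: 0 ⇒ (c0=1, c1=0)
macro 3: S0 reads c0=1 → after 3×micro: 1; S1 reads c0=1 → after 1×micro: 1 ⇒ (c0=1, c1=1)
macro 4: S0 reads c0=1 → after 3×micro: 1; S1 reads c0=1 → after 1×micro: 3 ⇒ (c0=1, c1=3)
macro 5: S0 reads c0=1 → after 3×micro: 1; S1 reads c0=1 → after 1×micro: 0 ⇒ (c0=1, c1=0)
macro 6: S0 reads c0=1 → after 3×micro: 1; S1 reads c0=1 → after 1×micro: 1 ⇒ (c0=1, c1=1)
macro 7: S0 reads c0=1 → after 3×micro: 1; S1 reads c0=1 → after 1×micro: 3 ⇒ (c0=1, c1=3)
macro 8: S0 reads c0=1 → after 3×micro: 1; S1 reads c0=1 → after 1×micro: 0 ⇒ (c0=1, c1=0)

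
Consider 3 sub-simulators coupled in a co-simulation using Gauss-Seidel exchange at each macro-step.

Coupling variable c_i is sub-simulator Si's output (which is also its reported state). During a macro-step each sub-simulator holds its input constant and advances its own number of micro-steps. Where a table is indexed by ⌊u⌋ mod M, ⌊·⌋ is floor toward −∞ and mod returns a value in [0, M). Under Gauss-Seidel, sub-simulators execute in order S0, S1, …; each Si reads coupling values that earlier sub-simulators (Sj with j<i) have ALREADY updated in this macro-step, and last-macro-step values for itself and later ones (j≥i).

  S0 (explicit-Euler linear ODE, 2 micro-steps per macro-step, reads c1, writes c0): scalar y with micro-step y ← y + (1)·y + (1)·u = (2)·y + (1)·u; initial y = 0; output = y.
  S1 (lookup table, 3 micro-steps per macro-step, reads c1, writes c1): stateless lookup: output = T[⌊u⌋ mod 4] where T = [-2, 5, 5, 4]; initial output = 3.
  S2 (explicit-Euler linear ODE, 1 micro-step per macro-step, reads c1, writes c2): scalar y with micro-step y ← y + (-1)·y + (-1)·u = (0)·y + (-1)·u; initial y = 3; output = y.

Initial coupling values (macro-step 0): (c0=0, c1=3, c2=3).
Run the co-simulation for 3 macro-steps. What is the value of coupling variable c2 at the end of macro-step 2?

c2 at macro-step 2 = 2

macro 1: S0 reads c1=3 → after 2×micro: 9; S1 reads c1=3 → after 3×micro: 4; S2 reads c1=4 → after 1×micro: -4 ⇒ (c0=9, c1=4, c2=-4)
macro 2: S0 reads c1=4 → after 2×micro: 48; S1 reads c1=4 → after 3×micro: -2; S2 reads c1=-2 → after 1×micro: 2 ⇒ (c0=48, c1=-2, c2=2)
macro 3: S0 reads c1=-2 → after 2×micro: 186; S1 reads c1=-2 → after 3×micro: 5; S2 reads c1=5 → after 1×micro: -5 ⇒ (c0=186, c1=5, c2=-5)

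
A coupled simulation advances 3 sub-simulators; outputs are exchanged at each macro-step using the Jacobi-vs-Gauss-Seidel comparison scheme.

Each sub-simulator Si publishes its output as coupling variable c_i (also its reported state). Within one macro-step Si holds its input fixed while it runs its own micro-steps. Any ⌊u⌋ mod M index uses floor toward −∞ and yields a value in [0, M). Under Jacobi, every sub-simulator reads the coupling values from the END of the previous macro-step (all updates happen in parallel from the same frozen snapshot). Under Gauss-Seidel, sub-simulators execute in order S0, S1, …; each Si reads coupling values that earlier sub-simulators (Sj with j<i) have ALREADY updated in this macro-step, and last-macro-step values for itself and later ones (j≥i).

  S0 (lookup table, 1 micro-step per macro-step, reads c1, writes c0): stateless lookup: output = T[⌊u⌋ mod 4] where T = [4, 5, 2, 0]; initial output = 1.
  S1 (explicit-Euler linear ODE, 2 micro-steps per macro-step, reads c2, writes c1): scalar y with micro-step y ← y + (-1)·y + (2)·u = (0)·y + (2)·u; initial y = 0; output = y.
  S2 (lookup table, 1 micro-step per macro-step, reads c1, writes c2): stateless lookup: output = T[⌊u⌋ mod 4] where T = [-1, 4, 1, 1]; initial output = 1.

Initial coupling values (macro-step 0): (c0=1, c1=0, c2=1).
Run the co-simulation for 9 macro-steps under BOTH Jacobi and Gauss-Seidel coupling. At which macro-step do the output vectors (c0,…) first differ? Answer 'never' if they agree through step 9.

[Jacobi] macro 1: S0 reads c1=0 → after 1×micro: 4; S1 reads c2=1 → after 2×micro: 2; S2 reads c1=0 → after 1×micro: -1 ⇒ (c0=4, c1=2, c2=-1)
[Jacobi] macro 2: S0 reads c1=2 → after 1×micro: 2; S1 reads c2=-1 → after 2×micro: -2; S2 reads c1=2 → after 1×micro: 1 ⇒ (c0=2, c1=-2, c2=1)
[Jacobi] macro 3: S0 reads c1=-2 → after 1×micro: 2; S1 reads c2=1 → after 2×micro: 2; S2 reads c1=-2 → after 1×micro: 1 ⇒ (c0=2, c1=2, c2=1)
[Jacobi] macro 4: S0 reads c1=2 → after 1×micro: 2; S1 reads c2=1 → after 2×micro: 2; S2 reads c1=2 → after 1×micro: 1 ⇒ (c0=2, c1=2, c2=1)
[Jacobi] macro 5: S0 reads c1=2 → after 1×micro: 2; S1 reads c2=1 → after 2×micro: 2; S2 reads c1=2 → after 1×micro: 1 ⇒ (c0=2, c1=2, c2=1)
[Jacobi] macro 6: S0 reads c1=2 → after 1×micro: 2; S1 reads c2=1 → after 2×micro: 2; S2 reads c1=2 → after 1×micro: 1 ⇒ (c0=2, c1=2, c2=1)
[Jacobi] macro 7: S0 reads c1=2 → after 1×micro: 2; S1 reads c2=1 → after 2×micro: 2; S2 reads c1=2 → after 1×micro: 1 ⇒ (c0=2, c1=2, c2=1)
[Jacobi] macro 8: S0 reads c1=2 → after 1×micro: 2; S1 reads c2=1 → after 2×micro: 2; S2 reads c1=2 → after 1×micro: 1 ⇒ (c0=2, c1=2, c2=1)
[Jacobi] macro 9: S0 reads c1=2 → after 1×micro: 2; S1 reads c2=1 → after 2×micro: 2; S2 reads c1=2 → after 1×micro: 1 ⇒ (c0=2, c1=2, c2=1)
[Gauss-Seidel] macro 1: S0 reads c1=0 → after 1×micro: 4; S1 reads c2=1 → after 2×micro: 2; S2 reads c1=2 → after 1×micro: 1 ⇒ (c0=4, c1=2, c2=1)
[Gauss-Seidel] macro 2: S0 reads c1=2 → after 1×micro: 2; S1 reads c2=1 → after 2×micro: 2; S2 reads c1=2 → after 1×micro: 1 ⇒ (c0=2, c1=2, c2=1)
[Gauss-Seidel] macro 3: S0 reads c1=2 → after 1×micro: 2; S1 reads c2=1 → after 2×micro: 2; S2 reads c1=2 → after 1×micro: 1 ⇒ (c0=2, c1=2, c2=1)
[Gauss-Seidel] macro 4: S0 reads c1=2 → after 1×micro: 2; S1 reads c2=1 → after 2×micro: 2; S2 reads c1=2 → after 1×micro: 1 ⇒ (c0=2, c1=2, c2=1)
[Gauss-Seidel] macro 5: S0 reads c1=2 → after 1×micro: 2; S1 reads c2=1 → after 2×micro: 2; S2 reads c1=2 → after 1×micro: 1 ⇒ (c0=2, c1=2, c2=1)
[Gauss-Seidel] macro 6: S0 reads c1=2 → after 1×micro: 2; S1 reads c2=1 → after 2×micro: 2; S2 reads c1=2 → after 1×micro: 1 ⇒ (c0=2, c1=2, c2=1)
[Gauss-Seidel] macro 7: S0 reads c1=2 → after 1×micro: 2; S1 reads c2=1 → after 2×micro: 2; S2 reads c1=2 → after 1×micro: 1 ⇒ (c0=2, c1=2, c2=1)
[Gauss-Seidel] macro 8: S0 reads c1=2 → after 1×micro: 2; S1 reads c2=1 → after 2×micro: 2; S2 reads c1=2 → after 1×micro: 1 ⇒ (c0=2, c1=2, c2=1)
[Gauss-Seidel] macro 9: S0 reads c1=2 → after 1×micro: 2; S1 reads c2=1 → after 2×micro: 2; S2 reads c1=2 → after 1×micro: 1 ⇒ (c0=2, c1=2, c2=1)

first divergence at macro-step: 1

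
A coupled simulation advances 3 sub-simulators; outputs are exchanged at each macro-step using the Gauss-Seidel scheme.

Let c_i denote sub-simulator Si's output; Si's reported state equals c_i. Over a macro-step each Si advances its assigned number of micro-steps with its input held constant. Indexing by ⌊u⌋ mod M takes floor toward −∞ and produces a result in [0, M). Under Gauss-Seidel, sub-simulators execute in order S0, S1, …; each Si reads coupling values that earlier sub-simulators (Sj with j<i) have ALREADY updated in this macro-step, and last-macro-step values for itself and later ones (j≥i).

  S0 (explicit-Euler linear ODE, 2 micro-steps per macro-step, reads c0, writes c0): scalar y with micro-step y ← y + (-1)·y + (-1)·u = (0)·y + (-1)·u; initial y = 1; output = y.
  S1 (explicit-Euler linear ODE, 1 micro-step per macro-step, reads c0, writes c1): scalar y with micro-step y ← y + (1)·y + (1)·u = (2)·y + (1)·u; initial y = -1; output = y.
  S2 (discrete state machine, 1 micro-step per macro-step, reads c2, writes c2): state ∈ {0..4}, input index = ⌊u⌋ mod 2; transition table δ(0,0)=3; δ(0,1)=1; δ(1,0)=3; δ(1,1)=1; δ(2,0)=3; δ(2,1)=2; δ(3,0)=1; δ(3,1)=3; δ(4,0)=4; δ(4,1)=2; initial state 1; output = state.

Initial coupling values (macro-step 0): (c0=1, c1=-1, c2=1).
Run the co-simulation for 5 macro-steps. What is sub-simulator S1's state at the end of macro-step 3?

S1 state at macro-step 3 = -11

macro 1: S0 reads c0=1 → after 2×micro: -1; S1 reads c0=-1 → after 1×micro: -3; S2 reads c2=1 → after 1×micro: 1 ⇒ (c0=-1, c1=-3, c2=1)
macro 2: S0 reads c0=-1 → after 2×micro: 1; S1 reads c0=1 → after 1×micro: -5; S2 reads c2=1 → after 1×micro: 1 ⇒ (c0=1, c1=-5, c2=1)
macro 3: S0 reads c0=1 → after 2×micro: -1; S1 reads c0=-1 → after 1×micro: -11; S2 reads c2=1 → after 1×micro: 1 ⇒ (c0=-1, c1=-11, c2=1)
macro 4: S0 reads c0=-1 → after 2×micro: 1; S1 reads c0=1 → after 1×micro: -21; S2 reads c2=1 → after 1×micro: 1 ⇒ (c0=1, c1=-21, c2=1)
macro 5: S0 reads c0=1 → after 2×micro: -1; S1 reads c0=-1 → after 1×micro: -43; S2 reads c2=1 → after 1×micro: 1 ⇒ (c0=-1, c1=-43, c2=1)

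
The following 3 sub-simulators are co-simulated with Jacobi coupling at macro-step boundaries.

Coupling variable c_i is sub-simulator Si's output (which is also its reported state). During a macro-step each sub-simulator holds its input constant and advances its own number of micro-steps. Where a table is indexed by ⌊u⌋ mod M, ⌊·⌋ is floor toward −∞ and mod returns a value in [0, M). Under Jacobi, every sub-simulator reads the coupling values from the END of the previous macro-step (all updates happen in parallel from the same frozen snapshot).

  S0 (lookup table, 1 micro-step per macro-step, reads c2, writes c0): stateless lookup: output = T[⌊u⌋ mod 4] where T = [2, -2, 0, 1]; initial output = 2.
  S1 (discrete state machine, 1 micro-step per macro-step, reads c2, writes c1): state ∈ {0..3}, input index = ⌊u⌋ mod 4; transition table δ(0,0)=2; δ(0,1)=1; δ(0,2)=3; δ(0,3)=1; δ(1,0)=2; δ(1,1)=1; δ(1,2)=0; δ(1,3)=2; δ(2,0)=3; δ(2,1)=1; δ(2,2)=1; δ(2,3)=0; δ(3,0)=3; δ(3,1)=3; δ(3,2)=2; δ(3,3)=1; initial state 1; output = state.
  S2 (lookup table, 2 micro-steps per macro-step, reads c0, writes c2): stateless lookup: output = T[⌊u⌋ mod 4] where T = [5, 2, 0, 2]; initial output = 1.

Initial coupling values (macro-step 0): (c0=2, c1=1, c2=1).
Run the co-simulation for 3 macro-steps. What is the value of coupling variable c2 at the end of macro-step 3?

macro 1: S0 reads c2=1 → after 1×micro: -2; S1 reads c2=1 → after 1×micro: 1; S2 reads c0=2 → after 2×micro: 0 ⇒ (c0=-2, c1=1, c2=0)
macro 2: S0 reads c2=0 → after 1×micro: 2; S1 reads c2=0 → after 1×micro: 2; S2 reads c0=-2 → after 2×micro: 0 ⇒ (c0=2, c1=2, c2=0)
macro 3: S0 reads c2=0 → after 1×micro: 2; S1 reads c2=0 → after 1×micro: 3; S2 reads c0=2 → after 2×micro: 0 ⇒ (c0=2, c1=3, c2=0)

c2 at macro-step 3 = 0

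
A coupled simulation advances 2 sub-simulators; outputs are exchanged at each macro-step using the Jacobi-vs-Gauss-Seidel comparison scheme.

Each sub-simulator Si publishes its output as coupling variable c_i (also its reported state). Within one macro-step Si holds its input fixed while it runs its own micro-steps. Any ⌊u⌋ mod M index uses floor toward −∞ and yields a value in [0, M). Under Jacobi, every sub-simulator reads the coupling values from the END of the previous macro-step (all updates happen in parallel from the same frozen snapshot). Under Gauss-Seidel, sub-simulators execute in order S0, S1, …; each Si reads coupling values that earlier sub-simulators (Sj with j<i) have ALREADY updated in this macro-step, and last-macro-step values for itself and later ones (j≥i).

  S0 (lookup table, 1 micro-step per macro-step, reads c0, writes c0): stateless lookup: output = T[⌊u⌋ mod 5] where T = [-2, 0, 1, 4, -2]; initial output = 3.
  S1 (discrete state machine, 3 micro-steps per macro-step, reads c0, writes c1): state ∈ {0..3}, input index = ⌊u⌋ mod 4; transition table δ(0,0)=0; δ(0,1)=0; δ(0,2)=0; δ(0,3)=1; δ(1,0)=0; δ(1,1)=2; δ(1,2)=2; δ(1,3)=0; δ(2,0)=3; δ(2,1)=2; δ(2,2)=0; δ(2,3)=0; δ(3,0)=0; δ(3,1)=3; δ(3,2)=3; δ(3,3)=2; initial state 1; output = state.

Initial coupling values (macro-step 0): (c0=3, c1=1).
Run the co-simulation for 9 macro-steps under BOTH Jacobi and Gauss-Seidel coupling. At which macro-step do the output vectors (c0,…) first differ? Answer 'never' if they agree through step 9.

first divergence at macro-step: never

[Jacobi] macro 1: S0 reads c0=3 → after 1×micro: 4; S1 reads c0=3 → after 3×micro: 0 ⇒ (c0=4, c1=0)
[Jacobi] macro 2: S0 reads c0=4 → after 1×micro: -2; S1 reads c0=4 → after 3×micro: 0 ⇒ (c0=-2, c1=0)
[Jacobi] macro 3: S0 reads c0=-2 → after 1×micro: 4; S1 reads c0=-2 → after 3×micro: 0 ⇒ (c0=4, c1=0)
[Jacobi] macro 4: S0 reads c0=4 → after 1×micro: -2; S1 reads c0=4 → after 3×micro: 0 ⇒ (c0=-2, c1=0)
[Jacobi] macro 5: S0 reads c0=-2 → after 1×micro: 4; S1 reads c0=-2 → after 3×micro: 0 ⇒ (c0=4, c1=0)
[Jacobi] macro 6: S0 reads c0=4 → after 1×micro: -2; S1 reads c0=4 → after 3×micro: 0 ⇒ (c0=-2, c1=0)
[Jacobi] macro 7: S0 reads c0=-2 → after 1×micro: 4; S1 reads c0=-2 → after 3×micro: 0 ⇒ (c0=4, c1=0)
[Jacobi] macro 8: S0 reads c0=4 → after 1×micro: -2; S1 reads c0=4 → after 3×micro: 0 ⇒ (c0=-2, c1=0)
[Jacobi] macro 9: S0 reads c0=-2 → after 1×micro: 4; S1 reads c0=-2 → after 3×micro: 0 ⇒ (c0=4, c1=0)
[Gauss-Seidel] macro 1: S0 reads c0=3 → after 1×micro: 4; S1 reads c0=4 → after 3×micro: 0 ⇒ (c0=4, c1=0)
[Gauss-Seidel] macro 2: S0 reads c0=4 → after 1×micro: -2; S1 reads c0=-2 → after 3×micro: 0 ⇒ (c0=-2, c1=0)
[Gauss-Seidel] macro 3: S0 reads c0=-2 → after 1×micro: 4; S1 reads c0=4 → after 3×micro: 0 ⇒ (c0=4, c1=0)
[Gauss-Seidel] macro 4: S0 reads c0=4 → after 1×micro: -2; S1 reads c0=-2 → after 3×micro: 0 ⇒ (c0=-2, c1=0)
[Gauss-Seidel] macro 5: S0 reads c0=-2 → after 1×micro: 4; S1 reads c0=4 → after 3×micro: 0 ⇒ (c0=4, c1=0)
[Gauss-Seidel] macro 6: S0 reads c0=4 → after 1×micro: -2; S1 reads c0=-2 → after 3×micro: 0 ⇒ (c0=-2, c1=0)
[Gauss-Seidel] macro 7: S0 reads c0=-2 → after 1×micro: 4; S1 reads c0=4 → after 3×micro: 0 ⇒ (c0=4, c1=0)
[Gauss-Seidel] macro 8: S0 reads c0=4 → after 1×micro: -2; S1 reads c0=-2 → after 3×micro: 0 ⇒ (c0=-2, c1=0)
[Gauss-Seidel] macro 9: S0 reads c0=-2 → after 1×micro: 4; S1 reads c0=4 → after 3×micro: 0 ⇒ (c0=4, c1=0)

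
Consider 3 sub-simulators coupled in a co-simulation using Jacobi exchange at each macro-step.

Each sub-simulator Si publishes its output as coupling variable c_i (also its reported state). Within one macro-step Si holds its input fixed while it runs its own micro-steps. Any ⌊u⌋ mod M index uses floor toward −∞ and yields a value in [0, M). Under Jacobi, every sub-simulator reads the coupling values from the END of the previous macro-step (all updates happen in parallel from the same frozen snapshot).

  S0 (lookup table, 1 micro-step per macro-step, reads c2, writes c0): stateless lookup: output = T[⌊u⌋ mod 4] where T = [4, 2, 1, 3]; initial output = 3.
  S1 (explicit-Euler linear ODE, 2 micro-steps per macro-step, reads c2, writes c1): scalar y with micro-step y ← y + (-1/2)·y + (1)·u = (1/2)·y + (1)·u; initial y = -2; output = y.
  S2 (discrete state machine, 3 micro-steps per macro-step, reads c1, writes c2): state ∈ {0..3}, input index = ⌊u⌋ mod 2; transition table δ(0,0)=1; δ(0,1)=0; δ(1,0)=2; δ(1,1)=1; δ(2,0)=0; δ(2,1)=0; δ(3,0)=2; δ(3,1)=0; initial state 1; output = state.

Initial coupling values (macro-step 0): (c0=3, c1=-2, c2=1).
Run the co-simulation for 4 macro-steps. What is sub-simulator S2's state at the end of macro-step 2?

S2 state at macro-step 2 = 1

macro 1: S0 reads c2=1 → after 1×micro: 2; S1 reads c2=1 → after 2×micro: 1; S2 reads c1=-2 → after 3×micro: 1 ⇒ (c0=2, c1=1, c2=1)
macro 2: S0 reads c2=1 → after 1×micro: 2; S1 reads c2=1 → after 2×micro: 7/4; S2 reads c1=1 → after 3×micro: 1 ⇒ (c0=2, c1=7/4, c2=1)
macro 3: S0 reads c2=1 → after 1×micro: 2; S1 reads c2=1 → after 2×micro: 31/16; S2 reads c1=7/4 → after 3×micro: 1 ⇒ (c0=2, c1=31/16, c2=1)
macro 4: S0 reads c2=1 → after 1×micro: 2; S1 reads c2=1 → after 2×micro: 127/64; S2 reads c1=31/16 → after 3×micro: 1 ⇒ (c0=2, c1=127/64, c2=1)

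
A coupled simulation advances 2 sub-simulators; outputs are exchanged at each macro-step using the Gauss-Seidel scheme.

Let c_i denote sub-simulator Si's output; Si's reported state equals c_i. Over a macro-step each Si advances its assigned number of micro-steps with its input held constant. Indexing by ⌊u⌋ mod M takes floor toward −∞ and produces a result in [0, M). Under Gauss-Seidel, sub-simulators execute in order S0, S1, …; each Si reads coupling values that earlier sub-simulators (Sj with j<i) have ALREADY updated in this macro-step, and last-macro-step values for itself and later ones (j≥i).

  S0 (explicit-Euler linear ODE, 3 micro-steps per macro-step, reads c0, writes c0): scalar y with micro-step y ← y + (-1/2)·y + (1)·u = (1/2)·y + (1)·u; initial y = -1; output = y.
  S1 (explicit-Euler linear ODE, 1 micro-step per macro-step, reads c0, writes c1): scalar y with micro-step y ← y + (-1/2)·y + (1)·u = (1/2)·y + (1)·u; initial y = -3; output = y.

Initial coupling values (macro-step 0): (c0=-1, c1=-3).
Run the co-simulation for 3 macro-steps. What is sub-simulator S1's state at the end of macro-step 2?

S1 state at macro-step 2 = -333/64

macro 1: S0 reads c0=-1 → after 3×micro: -15/8; S1 reads c0=-15/8 → after 1×micro: -27/8 ⇒ (c0=-15/8, c1=-27/8)
macro 2: S0 reads c0=-15/8 → after 3×micro: -225/64; S1 reads c0=-225/64 → after 1×micro: -333/64 ⇒ (c0=-225/64, c1=-333/64)
macro 3: S0 reads c0=-225/64 → after 3×micro: -3375/512; S1 reads c0=-3375/512 → after 1×micro: -4707/512 ⇒ (c0=-3375/512, c1=-4707/512)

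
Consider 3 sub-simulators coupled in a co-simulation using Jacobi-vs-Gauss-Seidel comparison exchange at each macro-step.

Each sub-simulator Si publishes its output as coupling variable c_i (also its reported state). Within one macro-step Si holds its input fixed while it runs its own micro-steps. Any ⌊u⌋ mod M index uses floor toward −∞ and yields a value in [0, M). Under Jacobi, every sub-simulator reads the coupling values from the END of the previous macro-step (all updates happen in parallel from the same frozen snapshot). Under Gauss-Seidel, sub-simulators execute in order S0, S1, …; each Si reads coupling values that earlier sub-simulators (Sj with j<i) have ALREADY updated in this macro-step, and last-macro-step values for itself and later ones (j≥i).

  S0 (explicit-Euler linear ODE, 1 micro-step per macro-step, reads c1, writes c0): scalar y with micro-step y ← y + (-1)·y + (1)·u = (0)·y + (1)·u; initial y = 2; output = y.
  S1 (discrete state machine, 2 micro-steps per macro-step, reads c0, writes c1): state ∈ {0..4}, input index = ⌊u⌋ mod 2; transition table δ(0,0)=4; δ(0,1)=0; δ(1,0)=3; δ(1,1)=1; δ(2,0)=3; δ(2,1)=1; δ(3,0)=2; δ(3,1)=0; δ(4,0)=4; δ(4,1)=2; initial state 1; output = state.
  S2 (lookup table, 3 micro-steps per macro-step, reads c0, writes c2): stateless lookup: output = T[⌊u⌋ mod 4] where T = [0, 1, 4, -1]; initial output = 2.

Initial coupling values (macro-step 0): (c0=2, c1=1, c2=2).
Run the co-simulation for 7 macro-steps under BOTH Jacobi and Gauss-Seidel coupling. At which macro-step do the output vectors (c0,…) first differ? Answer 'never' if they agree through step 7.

[Jacobi] macro 1: S0 reads c1=1 → after 1×micro: 1; S1 reads c0=2 → after 2×micro: 2; S2 reads c0=2 → after 3×micro: 4 ⇒ (c0=1, c1=2, c2=4)
[Jacobi] macro 2: S0 reads c1=2 → after 1×micro: 2; S1 reads c0=1 → after 2×micro: 1; S2 reads c0=1 → after 3×micro: 1 ⇒ (c0=2, c1=1, c2=1)
[Jacobi] macro 3: S0 reads c1=1 → after 1×micro: 1; S1 reads c0=2 → after 2×micro: 2; S2 reads c0=2 → after 3×micro: 4 ⇒ (c0=1, c1=2, c2=4)
[Jacobi] macro 4: S0 reads c1=2 → after 1×micro: 2; S1 reads c0=1 → after 2×micro: 1; S2 reads c0=1 → after 3×micro: 1 ⇒ (c0=2, c1=1, c2=1)
[Jacobi] macro 5: S0 reads c1=1 → after 1×micro: 1; S1 reads c0=2 → after 2×micro: 2; S2 reads c0=2 → after 3×micro: 4 ⇒ (c0=1, c1=2, c2=4)
[Jacobi] macro 6: S0 reads c1=2 → after 1×micro: 2; S1 reads c0=1 → after 2×micro: 1; S2 reads c0=1 → after 3×micro: 1 ⇒ (c0=2, c1=1, c2=1)
[Jacobi] macro 7: S0 reads c1=1 → after 1×micro: 1; S1 reads c0=2 → after 2×micro: 2; S2 reads c0=2 → after 3×micro: 4 ⇒ (c0=1, c1=2, c2=4)
[Gauss-Seidel] macro 1: S0 reads c1=1 → after 1×micro: 1; S1 reads c0=1 → after 2×micro: 1; S2 reads c0=1 → after 3×micro: 1 ⇒ (c0=1, c1=1, c2=1)
[Gauss-Seidel] macro 2: S0 reads c1=1 → after 1×micro: 1; S1 reads c0=1 → after 2×micro: 1; S2 reads c0=1 → after 3×micro: 1 ⇒ (c0=1, c1=1, c2=1)
[Gauss-Seidel] macro 3: S0 reads c1=1 → after 1×micro: 1; S1 reads c0=1 → after 2×micro: 1; S2 reads c0=1 → after 3×micro: 1 ⇒ (c0=1, c1=1, c2=1)
[Gauss-Seidel] macro 4: S0 reads c1=1 → after 1×micro: 1; S1 reads c0=1 → after 2×micro: 1; S2 reads c0=1 → after 3×micro: 1 ⇒ (c0=1, c1=1, c2=1)
[Gauss-Seidel] macro 5: S0 reads c1=1 → after 1×micro: 1; S1 reads c0=1 → after 2×micro: 1; S2 reads c0=1 → after 3×micro: 1 ⇒ (c0=1, c1=1, c2=1)
[Gauss-Seidel] macro 6: S0 reads c1=1 → after 1×micro: 1; S1 reads c0=1 → after 2×micro: 1; S2 reads c0=1 → after 3×micro: 1 ⇒ (c0=1, c1=1, c2=1)
[Gauss-Seidel] macro 7: S0 reads c1=1 → after 1×micro: 1; S1 reads c0=1 → after 2×micro: 1; S2 reads c0=1 → after 3×micro: 1 ⇒ (c0=1, c1=1, c2=1)

first divergence at macro-step: 1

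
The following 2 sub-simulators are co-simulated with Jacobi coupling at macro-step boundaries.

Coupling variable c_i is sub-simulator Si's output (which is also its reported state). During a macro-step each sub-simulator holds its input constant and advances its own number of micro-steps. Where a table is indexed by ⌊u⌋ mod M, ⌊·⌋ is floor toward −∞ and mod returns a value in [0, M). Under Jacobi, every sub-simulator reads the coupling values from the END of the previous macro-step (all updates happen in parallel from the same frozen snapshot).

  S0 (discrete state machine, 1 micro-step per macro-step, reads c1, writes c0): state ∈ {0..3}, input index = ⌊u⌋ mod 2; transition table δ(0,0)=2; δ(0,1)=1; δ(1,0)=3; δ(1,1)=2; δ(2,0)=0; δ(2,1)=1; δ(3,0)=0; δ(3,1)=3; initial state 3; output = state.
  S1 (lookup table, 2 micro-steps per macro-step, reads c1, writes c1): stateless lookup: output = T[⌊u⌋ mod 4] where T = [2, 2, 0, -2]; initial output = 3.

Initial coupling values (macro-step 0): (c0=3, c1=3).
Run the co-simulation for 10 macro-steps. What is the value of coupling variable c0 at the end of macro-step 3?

macro 1: S0 reads c1=3 → after 1×micro: 3; S1 reads c1=3 → after 2×micro: -2 ⇒ (c0=3, c1=-2)
macro 2: S0 reads c1=-2 → after 1×micro: 0; S1 reads c1=-2 → after 2×micro: 0 ⇒ (c0=0, c1=0)
macro 3: S0 reads c1=0 → after 1×micro: 2; S1 reads c1=0 → after 2×micro: 2 ⇒ (c0=2, c1=2)
macro 4: S0 reads c1=2 → after 1×micro: 0; S1 reads c1=2 → after 2×micro: 0 ⇒ (c0=0, c1=0)
macro 5: S0 reads c1=0 → after 1×micro: 2; S1 reads c1=0 → after 2×micro: 2 ⇒ (c0=2, c1=2)
macro 6: S0 reads c1=2 → after 1×micro: 0; S1 reads c1=2 → after 2×micro: 0 ⇒ (c0=0, c1=0)
macro 7: S0 reads c1=0 → after 1×micro: 2; S1 reads c1=0 → after 2×micro: 2 ⇒ (c0=2, c1=2)
macro 8: S0 reads c1=2 → after 1×micro: 0; S1 reads c1=2 → after 2×micro: 0 ⇒ (c0=0, c1=0)
macro 9: S0 reads c1=0 → after 1×micro: 2; S1 reads c1=0 → after 2×micro: 2 ⇒ (c0=2, c1=2)
macro 10: S0 reads c1=2 → after 1×micro: 0; S1 reads c1=2 → after 2×micro: 0 ⇒ (c0=0, c1=0)

c0 at macro-step 3 = 2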